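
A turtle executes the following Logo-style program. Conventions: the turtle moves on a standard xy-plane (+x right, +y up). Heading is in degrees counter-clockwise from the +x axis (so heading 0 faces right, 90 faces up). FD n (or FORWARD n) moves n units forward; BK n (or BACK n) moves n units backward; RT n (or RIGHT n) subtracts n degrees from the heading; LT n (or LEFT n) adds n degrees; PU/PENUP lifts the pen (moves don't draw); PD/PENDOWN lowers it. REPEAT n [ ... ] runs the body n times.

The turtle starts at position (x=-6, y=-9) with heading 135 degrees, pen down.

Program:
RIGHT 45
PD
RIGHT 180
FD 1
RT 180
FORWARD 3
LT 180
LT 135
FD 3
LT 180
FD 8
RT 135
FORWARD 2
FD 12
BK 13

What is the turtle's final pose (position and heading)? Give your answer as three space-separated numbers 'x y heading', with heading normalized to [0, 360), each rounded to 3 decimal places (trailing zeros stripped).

Answer: -9.536 -9.536 90

Derivation:
Executing turtle program step by step:
Start: pos=(-6,-9), heading=135, pen down
RT 45: heading 135 -> 90
PD: pen down
RT 180: heading 90 -> 270
FD 1: (-6,-9) -> (-6,-10) [heading=270, draw]
RT 180: heading 270 -> 90
FD 3: (-6,-10) -> (-6,-7) [heading=90, draw]
LT 180: heading 90 -> 270
LT 135: heading 270 -> 45
FD 3: (-6,-7) -> (-3.879,-4.879) [heading=45, draw]
LT 180: heading 45 -> 225
FD 8: (-3.879,-4.879) -> (-9.536,-10.536) [heading=225, draw]
RT 135: heading 225 -> 90
FD 2: (-9.536,-10.536) -> (-9.536,-8.536) [heading=90, draw]
FD 12: (-9.536,-8.536) -> (-9.536,3.464) [heading=90, draw]
BK 13: (-9.536,3.464) -> (-9.536,-9.536) [heading=90, draw]
Final: pos=(-9.536,-9.536), heading=90, 7 segment(s) drawn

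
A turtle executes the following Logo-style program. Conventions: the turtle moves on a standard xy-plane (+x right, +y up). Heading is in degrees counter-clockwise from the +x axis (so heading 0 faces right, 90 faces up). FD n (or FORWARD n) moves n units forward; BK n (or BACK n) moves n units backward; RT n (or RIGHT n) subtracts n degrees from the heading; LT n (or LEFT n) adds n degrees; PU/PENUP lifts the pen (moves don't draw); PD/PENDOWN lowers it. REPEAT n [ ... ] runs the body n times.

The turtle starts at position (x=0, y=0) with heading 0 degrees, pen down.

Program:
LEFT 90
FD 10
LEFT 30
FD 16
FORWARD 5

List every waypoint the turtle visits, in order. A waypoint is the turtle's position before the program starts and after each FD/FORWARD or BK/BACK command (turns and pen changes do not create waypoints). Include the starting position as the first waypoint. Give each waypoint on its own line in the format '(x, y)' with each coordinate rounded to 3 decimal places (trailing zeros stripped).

Executing turtle program step by step:
Start: pos=(0,0), heading=0, pen down
LT 90: heading 0 -> 90
FD 10: (0,0) -> (0,10) [heading=90, draw]
LT 30: heading 90 -> 120
FD 16: (0,10) -> (-8,23.856) [heading=120, draw]
FD 5: (-8,23.856) -> (-10.5,28.187) [heading=120, draw]
Final: pos=(-10.5,28.187), heading=120, 3 segment(s) drawn
Waypoints (4 total):
(0, 0)
(0, 10)
(-8, 23.856)
(-10.5, 28.187)

Answer: (0, 0)
(0, 10)
(-8, 23.856)
(-10.5, 28.187)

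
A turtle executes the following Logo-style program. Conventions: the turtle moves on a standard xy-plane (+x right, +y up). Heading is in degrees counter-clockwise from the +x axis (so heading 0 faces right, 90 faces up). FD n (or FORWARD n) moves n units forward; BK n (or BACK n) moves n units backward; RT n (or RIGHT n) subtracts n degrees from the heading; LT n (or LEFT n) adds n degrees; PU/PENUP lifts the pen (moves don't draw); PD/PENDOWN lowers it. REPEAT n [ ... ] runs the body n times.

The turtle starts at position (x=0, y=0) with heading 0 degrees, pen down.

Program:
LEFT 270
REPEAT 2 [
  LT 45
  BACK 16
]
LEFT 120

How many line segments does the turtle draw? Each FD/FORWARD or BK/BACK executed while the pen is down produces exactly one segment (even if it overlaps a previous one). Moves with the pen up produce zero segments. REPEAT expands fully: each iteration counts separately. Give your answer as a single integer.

Executing turtle program step by step:
Start: pos=(0,0), heading=0, pen down
LT 270: heading 0 -> 270
REPEAT 2 [
  -- iteration 1/2 --
  LT 45: heading 270 -> 315
  BK 16: (0,0) -> (-11.314,11.314) [heading=315, draw]
  -- iteration 2/2 --
  LT 45: heading 315 -> 0
  BK 16: (-11.314,11.314) -> (-27.314,11.314) [heading=0, draw]
]
LT 120: heading 0 -> 120
Final: pos=(-27.314,11.314), heading=120, 2 segment(s) drawn
Segments drawn: 2

Answer: 2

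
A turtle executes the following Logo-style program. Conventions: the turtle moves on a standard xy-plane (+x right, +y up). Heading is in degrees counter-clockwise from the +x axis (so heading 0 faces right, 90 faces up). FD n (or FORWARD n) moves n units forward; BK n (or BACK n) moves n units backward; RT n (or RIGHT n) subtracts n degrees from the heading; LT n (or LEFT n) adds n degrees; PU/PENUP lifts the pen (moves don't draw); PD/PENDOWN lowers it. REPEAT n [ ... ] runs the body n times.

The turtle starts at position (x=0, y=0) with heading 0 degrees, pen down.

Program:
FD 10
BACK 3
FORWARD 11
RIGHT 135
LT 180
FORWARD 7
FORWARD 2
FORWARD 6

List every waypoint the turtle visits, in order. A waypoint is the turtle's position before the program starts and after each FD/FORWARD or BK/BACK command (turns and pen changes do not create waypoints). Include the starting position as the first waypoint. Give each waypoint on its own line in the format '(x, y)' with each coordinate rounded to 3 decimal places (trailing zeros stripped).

Executing turtle program step by step:
Start: pos=(0,0), heading=0, pen down
FD 10: (0,0) -> (10,0) [heading=0, draw]
BK 3: (10,0) -> (7,0) [heading=0, draw]
FD 11: (7,0) -> (18,0) [heading=0, draw]
RT 135: heading 0 -> 225
LT 180: heading 225 -> 45
FD 7: (18,0) -> (22.95,4.95) [heading=45, draw]
FD 2: (22.95,4.95) -> (24.364,6.364) [heading=45, draw]
FD 6: (24.364,6.364) -> (28.607,10.607) [heading=45, draw]
Final: pos=(28.607,10.607), heading=45, 6 segment(s) drawn
Waypoints (7 total):
(0, 0)
(10, 0)
(7, 0)
(18, 0)
(22.95, 4.95)
(24.364, 6.364)
(28.607, 10.607)

Answer: (0, 0)
(10, 0)
(7, 0)
(18, 0)
(22.95, 4.95)
(24.364, 6.364)
(28.607, 10.607)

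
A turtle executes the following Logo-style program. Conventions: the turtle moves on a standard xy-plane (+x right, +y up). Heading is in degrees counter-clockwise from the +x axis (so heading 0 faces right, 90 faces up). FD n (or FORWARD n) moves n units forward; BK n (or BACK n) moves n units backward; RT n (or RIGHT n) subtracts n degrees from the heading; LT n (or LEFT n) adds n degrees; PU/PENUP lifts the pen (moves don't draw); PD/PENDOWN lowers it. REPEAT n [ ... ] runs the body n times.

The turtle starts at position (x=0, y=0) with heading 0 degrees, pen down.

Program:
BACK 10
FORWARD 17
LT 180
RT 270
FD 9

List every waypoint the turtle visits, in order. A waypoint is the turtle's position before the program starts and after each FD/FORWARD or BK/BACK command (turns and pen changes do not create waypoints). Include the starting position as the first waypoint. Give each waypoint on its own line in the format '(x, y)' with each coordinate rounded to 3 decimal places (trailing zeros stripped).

Executing turtle program step by step:
Start: pos=(0,0), heading=0, pen down
BK 10: (0,0) -> (-10,0) [heading=0, draw]
FD 17: (-10,0) -> (7,0) [heading=0, draw]
LT 180: heading 0 -> 180
RT 270: heading 180 -> 270
FD 9: (7,0) -> (7,-9) [heading=270, draw]
Final: pos=(7,-9), heading=270, 3 segment(s) drawn
Waypoints (4 total):
(0, 0)
(-10, 0)
(7, 0)
(7, -9)

Answer: (0, 0)
(-10, 0)
(7, 0)
(7, -9)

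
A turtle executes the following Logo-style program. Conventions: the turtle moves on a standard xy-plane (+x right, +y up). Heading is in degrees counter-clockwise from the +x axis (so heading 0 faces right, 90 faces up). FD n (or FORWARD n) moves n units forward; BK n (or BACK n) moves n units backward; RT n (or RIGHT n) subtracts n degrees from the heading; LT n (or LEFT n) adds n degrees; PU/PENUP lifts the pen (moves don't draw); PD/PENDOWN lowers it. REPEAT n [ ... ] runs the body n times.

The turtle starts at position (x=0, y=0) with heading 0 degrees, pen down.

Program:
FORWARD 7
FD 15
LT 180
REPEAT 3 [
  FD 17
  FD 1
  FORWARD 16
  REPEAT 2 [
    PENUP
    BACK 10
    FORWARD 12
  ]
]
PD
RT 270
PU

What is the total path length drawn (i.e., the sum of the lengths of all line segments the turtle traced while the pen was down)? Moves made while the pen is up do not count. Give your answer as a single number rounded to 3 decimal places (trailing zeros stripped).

Answer: 56

Derivation:
Executing turtle program step by step:
Start: pos=(0,0), heading=0, pen down
FD 7: (0,0) -> (7,0) [heading=0, draw]
FD 15: (7,0) -> (22,0) [heading=0, draw]
LT 180: heading 0 -> 180
REPEAT 3 [
  -- iteration 1/3 --
  FD 17: (22,0) -> (5,0) [heading=180, draw]
  FD 1: (5,0) -> (4,0) [heading=180, draw]
  FD 16: (4,0) -> (-12,0) [heading=180, draw]
  REPEAT 2 [
    -- iteration 1/2 --
    PU: pen up
    BK 10: (-12,0) -> (-2,0) [heading=180, move]
    FD 12: (-2,0) -> (-14,0) [heading=180, move]
    -- iteration 2/2 --
    PU: pen up
    BK 10: (-14,0) -> (-4,0) [heading=180, move]
    FD 12: (-4,0) -> (-16,0) [heading=180, move]
  ]
  -- iteration 2/3 --
  FD 17: (-16,0) -> (-33,0) [heading=180, move]
  FD 1: (-33,0) -> (-34,0) [heading=180, move]
  FD 16: (-34,0) -> (-50,0) [heading=180, move]
  REPEAT 2 [
    -- iteration 1/2 --
    PU: pen up
    BK 10: (-50,0) -> (-40,0) [heading=180, move]
    FD 12: (-40,0) -> (-52,0) [heading=180, move]
    -- iteration 2/2 --
    PU: pen up
    BK 10: (-52,0) -> (-42,0) [heading=180, move]
    FD 12: (-42,0) -> (-54,0) [heading=180, move]
  ]
  -- iteration 3/3 --
  FD 17: (-54,0) -> (-71,0) [heading=180, move]
  FD 1: (-71,0) -> (-72,0) [heading=180, move]
  FD 16: (-72,0) -> (-88,0) [heading=180, move]
  REPEAT 2 [
    -- iteration 1/2 --
    PU: pen up
    BK 10: (-88,0) -> (-78,0) [heading=180, move]
    FD 12: (-78,0) -> (-90,0) [heading=180, move]
    -- iteration 2/2 --
    PU: pen up
    BK 10: (-90,0) -> (-80,0) [heading=180, move]
    FD 12: (-80,0) -> (-92,0) [heading=180, move]
  ]
]
PD: pen down
RT 270: heading 180 -> 270
PU: pen up
Final: pos=(-92,0), heading=270, 5 segment(s) drawn

Segment lengths:
  seg 1: (0,0) -> (7,0), length = 7
  seg 2: (7,0) -> (22,0), length = 15
  seg 3: (22,0) -> (5,0), length = 17
  seg 4: (5,0) -> (4,0), length = 1
  seg 5: (4,0) -> (-12,0), length = 16
Total = 56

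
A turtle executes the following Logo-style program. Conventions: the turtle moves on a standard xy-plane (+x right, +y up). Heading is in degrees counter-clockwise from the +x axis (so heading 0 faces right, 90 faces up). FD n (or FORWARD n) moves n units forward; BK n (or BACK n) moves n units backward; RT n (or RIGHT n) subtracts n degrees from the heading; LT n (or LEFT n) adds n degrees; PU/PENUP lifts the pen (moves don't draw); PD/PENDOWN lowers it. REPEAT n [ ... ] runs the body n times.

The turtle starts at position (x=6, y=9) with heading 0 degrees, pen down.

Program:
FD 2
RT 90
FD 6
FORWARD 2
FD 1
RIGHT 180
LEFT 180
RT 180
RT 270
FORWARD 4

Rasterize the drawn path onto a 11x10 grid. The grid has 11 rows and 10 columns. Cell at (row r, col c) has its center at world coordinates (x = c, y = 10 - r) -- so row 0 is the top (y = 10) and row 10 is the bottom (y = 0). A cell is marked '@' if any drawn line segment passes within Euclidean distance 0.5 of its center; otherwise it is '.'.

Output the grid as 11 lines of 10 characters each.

Segment 0: (6,9) -> (8,9)
Segment 1: (8,9) -> (8,3)
Segment 2: (8,3) -> (8,1)
Segment 3: (8,1) -> (8,0)
Segment 4: (8,0) -> (4,-0)

Answer: ..........
......@@@.
........@.
........@.
........@.
........@.
........@.
........@.
........@.
........@.
....@@@@@.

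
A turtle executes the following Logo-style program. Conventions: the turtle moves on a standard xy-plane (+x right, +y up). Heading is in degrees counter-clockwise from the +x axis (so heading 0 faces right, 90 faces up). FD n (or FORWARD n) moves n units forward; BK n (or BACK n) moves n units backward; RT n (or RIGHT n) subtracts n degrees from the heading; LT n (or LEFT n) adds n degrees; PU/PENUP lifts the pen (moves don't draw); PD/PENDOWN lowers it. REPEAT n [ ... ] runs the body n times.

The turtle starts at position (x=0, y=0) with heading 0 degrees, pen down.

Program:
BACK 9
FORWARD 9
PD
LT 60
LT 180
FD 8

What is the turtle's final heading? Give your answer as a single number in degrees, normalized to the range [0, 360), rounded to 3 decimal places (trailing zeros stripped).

Executing turtle program step by step:
Start: pos=(0,0), heading=0, pen down
BK 9: (0,0) -> (-9,0) [heading=0, draw]
FD 9: (-9,0) -> (0,0) [heading=0, draw]
PD: pen down
LT 60: heading 0 -> 60
LT 180: heading 60 -> 240
FD 8: (0,0) -> (-4,-6.928) [heading=240, draw]
Final: pos=(-4,-6.928), heading=240, 3 segment(s) drawn

Answer: 240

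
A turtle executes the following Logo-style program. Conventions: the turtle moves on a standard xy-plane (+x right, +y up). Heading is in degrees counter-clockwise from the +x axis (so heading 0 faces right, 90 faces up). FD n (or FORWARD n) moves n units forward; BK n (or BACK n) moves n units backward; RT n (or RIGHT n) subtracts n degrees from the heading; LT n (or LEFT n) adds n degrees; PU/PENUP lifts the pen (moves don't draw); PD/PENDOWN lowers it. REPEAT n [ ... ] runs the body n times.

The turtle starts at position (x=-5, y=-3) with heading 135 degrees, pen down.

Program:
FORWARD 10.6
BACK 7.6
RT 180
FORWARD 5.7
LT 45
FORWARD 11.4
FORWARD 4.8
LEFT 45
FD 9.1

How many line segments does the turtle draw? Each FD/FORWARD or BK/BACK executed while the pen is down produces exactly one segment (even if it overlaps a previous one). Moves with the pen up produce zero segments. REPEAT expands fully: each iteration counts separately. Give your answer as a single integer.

Executing turtle program step by step:
Start: pos=(-5,-3), heading=135, pen down
FD 10.6: (-5,-3) -> (-12.495,4.495) [heading=135, draw]
BK 7.6: (-12.495,4.495) -> (-7.121,-0.879) [heading=135, draw]
RT 180: heading 135 -> 315
FD 5.7: (-7.121,-0.879) -> (-3.091,-4.909) [heading=315, draw]
LT 45: heading 315 -> 0
FD 11.4: (-3.091,-4.909) -> (8.309,-4.909) [heading=0, draw]
FD 4.8: (8.309,-4.909) -> (13.109,-4.909) [heading=0, draw]
LT 45: heading 0 -> 45
FD 9.1: (13.109,-4.909) -> (19.544,1.525) [heading=45, draw]
Final: pos=(19.544,1.525), heading=45, 6 segment(s) drawn
Segments drawn: 6

Answer: 6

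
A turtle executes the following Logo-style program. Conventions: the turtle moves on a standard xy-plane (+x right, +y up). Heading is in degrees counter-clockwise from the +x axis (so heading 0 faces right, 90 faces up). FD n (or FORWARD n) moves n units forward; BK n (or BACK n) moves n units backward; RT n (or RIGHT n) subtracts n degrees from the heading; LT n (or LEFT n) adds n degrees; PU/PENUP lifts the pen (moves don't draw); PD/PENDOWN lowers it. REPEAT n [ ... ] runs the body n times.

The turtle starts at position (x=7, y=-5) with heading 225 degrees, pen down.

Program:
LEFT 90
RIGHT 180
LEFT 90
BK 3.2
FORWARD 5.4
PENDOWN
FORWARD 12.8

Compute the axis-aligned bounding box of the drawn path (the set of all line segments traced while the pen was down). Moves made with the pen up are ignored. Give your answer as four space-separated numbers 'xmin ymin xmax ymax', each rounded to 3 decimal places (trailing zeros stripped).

Executing turtle program step by step:
Start: pos=(7,-5), heading=225, pen down
LT 90: heading 225 -> 315
RT 180: heading 315 -> 135
LT 90: heading 135 -> 225
BK 3.2: (7,-5) -> (9.263,-2.737) [heading=225, draw]
FD 5.4: (9.263,-2.737) -> (5.444,-6.556) [heading=225, draw]
PD: pen down
FD 12.8: (5.444,-6.556) -> (-3.607,-15.607) [heading=225, draw]
Final: pos=(-3.607,-15.607), heading=225, 3 segment(s) drawn

Segment endpoints: x in {-3.607, 5.444, 7, 9.263}, y in {-15.607, -6.556, -5, -2.737}
xmin=-3.607, ymin=-15.607, xmax=9.263, ymax=-2.737

Answer: -3.607 -15.607 9.263 -2.737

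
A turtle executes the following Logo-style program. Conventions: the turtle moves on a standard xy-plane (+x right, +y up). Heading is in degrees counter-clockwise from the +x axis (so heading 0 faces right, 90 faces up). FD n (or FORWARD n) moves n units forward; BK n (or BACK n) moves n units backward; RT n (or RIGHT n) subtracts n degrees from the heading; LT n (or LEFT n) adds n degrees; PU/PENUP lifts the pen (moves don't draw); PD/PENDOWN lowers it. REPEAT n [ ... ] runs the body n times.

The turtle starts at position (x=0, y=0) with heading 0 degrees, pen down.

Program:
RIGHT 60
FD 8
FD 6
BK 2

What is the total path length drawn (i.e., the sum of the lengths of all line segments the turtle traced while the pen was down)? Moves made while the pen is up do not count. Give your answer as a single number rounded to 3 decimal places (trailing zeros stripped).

Answer: 16

Derivation:
Executing turtle program step by step:
Start: pos=(0,0), heading=0, pen down
RT 60: heading 0 -> 300
FD 8: (0,0) -> (4,-6.928) [heading=300, draw]
FD 6: (4,-6.928) -> (7,-12.124) [heading=300, draw]
BK 2: (7,-12.124) -> (6,-10.392) [heading=300, draw]
Final: pos=(6,-10.392), heading=300, 3 segment(s) drawn

Segment lengths:
  seg 1: (0,0) -> (4,-6.928), length = 8
  seg 2: (4,-6.928) -> (7,-12.124), length = 6
  seg 3: (7,-12.124) -> (6,-10.392), length = 2
Total = 16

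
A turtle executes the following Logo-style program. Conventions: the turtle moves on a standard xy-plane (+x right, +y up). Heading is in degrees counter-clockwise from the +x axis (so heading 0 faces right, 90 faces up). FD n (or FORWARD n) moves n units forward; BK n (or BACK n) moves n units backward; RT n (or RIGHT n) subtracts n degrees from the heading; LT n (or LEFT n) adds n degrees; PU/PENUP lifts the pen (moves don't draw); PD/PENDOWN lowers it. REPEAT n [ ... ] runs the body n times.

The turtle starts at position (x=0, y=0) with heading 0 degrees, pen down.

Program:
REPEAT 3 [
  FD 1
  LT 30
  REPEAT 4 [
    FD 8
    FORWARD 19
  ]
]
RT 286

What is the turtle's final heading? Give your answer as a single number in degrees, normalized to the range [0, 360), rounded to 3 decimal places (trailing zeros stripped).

Executing turtle program step by step:
Start: pos=(0,0), heading=0, pen down
REPEAT 3 [
  -- iteration 1/3 --
  FD 1: (0,0) -> (1,0) [heading=0, draw]
  LT 30: heading 0 -> 30
  REPEAT 4 [
    -- iteration 1/4 --
    FD 8: (1,0) -> (7.928,4) [heading=30, draw]
    FD 19: (7.928,4) -> (24.383,13.5) [heading=30, draw]
    -- iteration 2/4 --
    FD 8: (24.383,13.5) -> (31.311,17.5) [heading=30, draw]
    FD 19: (31.311,17.5) -> (47.765,27) [heading=30, draw]
    -- iteration 3/4 --
    FD 8: (47.765,27) -> (54.694,31) [heading=30, draw]
    FD 19: (54.694,31) -> (71.148,40.5) [heading=30, draw]
    -- iteration 4/4 --
    FD 8: (71.148,40.5) -> (78.076,44.5) [heading=30, draw]
    FD 19: (78.076,44.5) -> (94.531,54) [heading=30, draw]
  ]
  -- iteration 2/3 --
  FD 1: (94.531,54) -> (95.397,54.5) [heading=30, draw]
  LT 30: heading 30 -> 60
  REPEAT 4 [
    -- iteration 1/4 --
    FD 8: (95.397,54.5) -> (99.397,61.428) [heading=60, draw]
    FD 19: (99.397,61.428) -> (108.897,77.883) [heading=60, draw]
    -- iteration 2/4 --
    FD 8: (108.897,77.883) -> (112.897,84.811) [heading=60, draw]
    FD 19: (112.897,84.811) -> (122.397,101.265) [heading=60, draw]
    -- iteration 3/4 --
    FD 8: (122.397,101.265) -> (126.397,108.194) [heading=60, draw]
    FD 19: (126.397,108.194) -> (135.897,124.648) [heading=60, draw]
    -- iteration 4/4 --
    FD 8: (135.897,124.648) -> (139.897,131.576) [heading=60, draw]
    FD 19: (139.897,131.576) -> (149.397,148.031) [heading=60, draw]
  ]
  -- iteration 3/3 --
  FD 1: (149.397,148.031) -> (149.897,148.897) [heading=60, draw]
  LT 30: heading 60 -> 90
  REPEAT 4 [
    -- iteration 1/4 --
    FD 8: (149.897,148.897) -> (149.897,156.897) [heading=90, draw]
    FD 19: (149.897,156.897) -> (149.897,175.897) [heading=90, draw]
    -- iteration 2/4 --
    FD 8: (149.897,175.897) -> (149.897,183.897) [heading=90, draw]
    FD 19: (149.897,183.897) -> (149.897,202.897) [heading=90, draw]
    -- iteration 3/4 --
    FD 8: (149.897,202.897) -> (149.897,210.897) [heading=90, draw]
    FD 19: (149.897,210.897) -> (149.897,229.897) [heading=90, draw]
    -- iteration 4/4 --
    FD 8: (149.897,229.897) -> (149.897,237.897) [heading=90, draw]
    FD 19: (149.897,237.897) -> (149.897,256.897) [heading=90, draw]
  ]
]
RT 286: heading 90 -> 164
Final: pos=(149.897,256.897), heading=164, 27 segment(s) drawn

Answer: 164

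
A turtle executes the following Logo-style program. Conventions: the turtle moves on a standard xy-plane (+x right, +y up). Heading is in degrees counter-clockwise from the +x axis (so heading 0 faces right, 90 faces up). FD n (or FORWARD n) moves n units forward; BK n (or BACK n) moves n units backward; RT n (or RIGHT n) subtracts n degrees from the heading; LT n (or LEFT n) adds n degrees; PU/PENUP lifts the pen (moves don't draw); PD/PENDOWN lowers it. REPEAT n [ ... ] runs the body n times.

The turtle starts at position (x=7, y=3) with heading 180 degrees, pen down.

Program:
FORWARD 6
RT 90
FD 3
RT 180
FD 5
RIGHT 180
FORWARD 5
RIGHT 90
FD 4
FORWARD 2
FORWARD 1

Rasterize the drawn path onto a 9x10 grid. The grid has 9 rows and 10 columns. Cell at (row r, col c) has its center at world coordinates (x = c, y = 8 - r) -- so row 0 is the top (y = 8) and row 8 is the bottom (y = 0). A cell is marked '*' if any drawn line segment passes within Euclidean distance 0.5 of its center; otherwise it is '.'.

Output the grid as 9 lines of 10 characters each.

Segment 0: (7,3) -> (1,3)
Segment 1: (1,3) -> (1,6)
Segment 2: (1,6) -> (1,1)
Segment 3: (1,1) -> (1,6)
Segment 4: (1,6) -> (5,6)
Segment 5: (5,6) -> (7,6)
Segment 6: (7,6) -> (8,6)

Answer: ..........
..........
.********.
.*........
.*........
.*******..
.*........
.*........
..........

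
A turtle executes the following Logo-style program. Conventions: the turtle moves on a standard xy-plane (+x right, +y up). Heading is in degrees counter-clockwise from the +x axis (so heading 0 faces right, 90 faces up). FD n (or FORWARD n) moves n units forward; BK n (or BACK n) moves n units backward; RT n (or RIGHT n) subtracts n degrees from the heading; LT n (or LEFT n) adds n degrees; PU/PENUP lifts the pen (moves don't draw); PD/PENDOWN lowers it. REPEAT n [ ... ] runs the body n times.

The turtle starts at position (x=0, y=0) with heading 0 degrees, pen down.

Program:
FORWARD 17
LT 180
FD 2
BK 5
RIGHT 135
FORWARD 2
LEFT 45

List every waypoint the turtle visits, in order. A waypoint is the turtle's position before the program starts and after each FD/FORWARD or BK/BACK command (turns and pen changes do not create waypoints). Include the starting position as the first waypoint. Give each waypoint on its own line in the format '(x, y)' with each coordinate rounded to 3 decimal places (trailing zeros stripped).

Answer: (0, 0)
(17, 0)
(15, 0)
(20, 0)
(21.414, 1.414)

Derivation:
Executing turtle program step by step:
Start: pos=(0,0), heading=0, pen down
FD 17: (0,0) -> (17,0) [heading=0, draw]
LT 180: heading 0 -> 180
FD 2: (17,0) -> (15,0) [heading=180, draw]
BK 5: (15,0) -> (20,0) [heading=180, draw]
RT 135: heading 180 -> 45
FD 2: (20,0) -> (21.414,1.414) [heading=45, draw]
LT 45: heading 45 -> 90
Final: pos=(21.414,1.414), heading=90, 4 segment(s) drawn
Waypoints (5 total):
(0, 0)
(17, 0)
(15, 0)
(20, 0)
(21.414, 1.414)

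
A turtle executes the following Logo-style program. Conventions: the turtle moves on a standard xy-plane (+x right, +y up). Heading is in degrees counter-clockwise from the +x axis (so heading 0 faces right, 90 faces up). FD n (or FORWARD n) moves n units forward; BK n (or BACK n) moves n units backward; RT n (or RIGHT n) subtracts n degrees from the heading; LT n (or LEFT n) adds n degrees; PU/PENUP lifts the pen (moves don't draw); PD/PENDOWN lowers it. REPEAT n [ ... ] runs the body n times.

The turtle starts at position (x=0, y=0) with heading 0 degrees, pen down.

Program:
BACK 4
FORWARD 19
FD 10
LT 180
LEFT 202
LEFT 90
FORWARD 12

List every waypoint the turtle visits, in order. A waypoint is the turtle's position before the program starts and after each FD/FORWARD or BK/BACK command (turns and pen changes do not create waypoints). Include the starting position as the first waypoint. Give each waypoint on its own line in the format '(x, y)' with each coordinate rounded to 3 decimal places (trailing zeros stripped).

Executing turtle program step by step:
Start: pos=(0,0), heading=0, pen down
BK 4: (0,0) -> (-4,0) [heading=0, draw]
FD 19: (-4,0) -> (15,0) [heading=0, draw]
FD 10: (15,0) -> (25,0) [heading=0, draw]
LT 180: heading 0 -> 180
LT 202: heading 180 -> 22
LT 90: heading 22 -> 112
FD 12: (25,0) -> (20.505,11.126) [heading=112, draw]
Final: pos=(20.505,11.126), heading=112, 4 segment(s) drawn
Waypoints (5 total):
(0, 0)
(-4, 0)
(15, 0)
(25, 0)
(20.505, 11.126)

Answer: (0, 0)
(-4, 0)
(15, 0)
(25, 0)
(20.505, 11.126)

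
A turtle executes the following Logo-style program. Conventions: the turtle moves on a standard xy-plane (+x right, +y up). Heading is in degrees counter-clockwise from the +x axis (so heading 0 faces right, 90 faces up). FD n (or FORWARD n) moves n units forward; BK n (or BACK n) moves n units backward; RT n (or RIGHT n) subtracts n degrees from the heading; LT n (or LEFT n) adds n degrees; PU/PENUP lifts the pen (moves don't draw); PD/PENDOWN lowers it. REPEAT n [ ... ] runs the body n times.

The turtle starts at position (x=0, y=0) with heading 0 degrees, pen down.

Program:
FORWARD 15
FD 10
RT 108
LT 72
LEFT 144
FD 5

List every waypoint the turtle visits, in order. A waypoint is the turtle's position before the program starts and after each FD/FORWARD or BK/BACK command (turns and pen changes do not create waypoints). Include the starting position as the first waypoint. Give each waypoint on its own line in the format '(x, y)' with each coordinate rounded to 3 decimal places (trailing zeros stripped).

Executing turtle program step by step:
Start: pos=(0,0), heading=0, pen down
FD 15: (0,0) -> (15,0) [heading=0, draw]
FD 10: (15,0) -> (25,0) [heading=0, draw]
RT 108: heading 0 -> 252
LT 72: heading 252 -> 324
LT 144: heading 324 -> 108
FD 5: (25,0) -> (23.455,4.755) [heading=108, draw]
Final: pos=(23.455,4.755), heading=108, 3 segment(s) drawn
Waypoints (4 total):
(0, 0)
(15, 0)
(25, 0)
(23.455, 4.755)

Answer: (0, 0)
(15, 0)
(25, 0)
(23.455, 4.755)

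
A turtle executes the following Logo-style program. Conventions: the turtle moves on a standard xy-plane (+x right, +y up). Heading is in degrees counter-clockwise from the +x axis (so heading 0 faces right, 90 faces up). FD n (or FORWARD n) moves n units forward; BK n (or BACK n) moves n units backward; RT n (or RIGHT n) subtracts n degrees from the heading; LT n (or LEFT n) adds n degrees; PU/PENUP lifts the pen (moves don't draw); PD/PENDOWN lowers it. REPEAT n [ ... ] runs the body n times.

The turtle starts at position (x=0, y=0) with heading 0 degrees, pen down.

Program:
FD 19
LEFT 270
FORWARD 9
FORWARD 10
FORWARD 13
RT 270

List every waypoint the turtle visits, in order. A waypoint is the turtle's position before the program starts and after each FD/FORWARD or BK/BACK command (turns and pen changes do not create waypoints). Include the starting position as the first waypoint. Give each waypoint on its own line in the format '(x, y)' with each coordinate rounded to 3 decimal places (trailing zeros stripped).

Executing turtle program step by step:
Start: pos=(0,0), heading=0, pen down
FD 19: (0,0) -> (19,0) [heading=0, draw]
LT 270: heading 0 -> 270
FD 9: (19,0) -> (19,-9) [heading=270, draw]
FD 10: (19,-9) -> (19,-19) [heading=270, draw]
FD 13: (19,-19) -> (19,-32) [heading=270, draw]
RT 270: heading 270 -> 0
Final: pos=(19,-32), heading=0, 4 segment(s) drawn
Waypoints (5 total):
(0, 0)
(19, 0)
(19, -9)
(19, -19)
(19, -32)

Answer: (0, 0)
(19, 0)
(19, -9)
(19, -19)
(19, -32)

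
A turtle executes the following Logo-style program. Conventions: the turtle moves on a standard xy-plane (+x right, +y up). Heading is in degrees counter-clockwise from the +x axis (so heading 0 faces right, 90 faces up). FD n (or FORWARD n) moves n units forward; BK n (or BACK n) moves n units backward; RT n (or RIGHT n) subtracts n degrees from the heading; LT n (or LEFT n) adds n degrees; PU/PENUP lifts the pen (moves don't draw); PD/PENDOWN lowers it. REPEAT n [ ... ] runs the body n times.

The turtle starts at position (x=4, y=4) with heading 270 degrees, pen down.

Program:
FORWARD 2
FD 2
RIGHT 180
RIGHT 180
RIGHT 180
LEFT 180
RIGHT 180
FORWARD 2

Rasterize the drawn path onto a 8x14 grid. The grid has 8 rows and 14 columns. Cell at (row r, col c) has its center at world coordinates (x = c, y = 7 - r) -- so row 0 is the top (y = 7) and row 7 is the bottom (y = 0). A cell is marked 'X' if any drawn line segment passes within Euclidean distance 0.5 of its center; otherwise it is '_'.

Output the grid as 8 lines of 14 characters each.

Answer: ______________
______________
______________
____X_________
____X_________
____X_________
____X_________
____X_________

Derivation:
Segment 0: (4,4) -> (4,2)
Segment 1: (4,2) -> (4,0)
Segment 2: (4,0) -> (4,2)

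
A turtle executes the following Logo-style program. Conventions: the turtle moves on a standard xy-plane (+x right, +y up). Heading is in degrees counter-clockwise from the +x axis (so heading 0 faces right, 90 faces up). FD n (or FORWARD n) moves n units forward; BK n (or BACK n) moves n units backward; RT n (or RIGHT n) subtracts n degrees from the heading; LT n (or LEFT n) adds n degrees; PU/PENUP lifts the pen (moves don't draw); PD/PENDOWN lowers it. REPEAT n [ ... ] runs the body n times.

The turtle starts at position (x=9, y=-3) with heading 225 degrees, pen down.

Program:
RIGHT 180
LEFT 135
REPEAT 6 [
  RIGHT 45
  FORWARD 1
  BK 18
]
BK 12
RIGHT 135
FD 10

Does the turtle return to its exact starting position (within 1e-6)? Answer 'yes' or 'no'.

Answer: no

Derivation:
Executing turtle program step by step:
Start: pos=(9,-3), heading=225, pen down
RT 180: heading 225 -> 45
LT 135: heading 45 -> 180
REPEAT 6 [
  -- iteration 1/6 --
  RT 45: heading 180 -> 135
  FD 1: (9,-3) -> (8.293,-2.293) [heading=135, draw]
  BK 18: (8.293,-2.293) -> (21.021,-15.021) [heading=135, draw]
  -- iteration 2/6 --
  RT 45: heading 135 -> 90
  FD 1: (21.021,-15.021) -> (21.021,-14.021) [heading=90, draw]
  BK 18: (21.021,-14.021) -> (21.021,-32.021) [heading=90, draw]
  -- iteration 3/6 --
  RT 45: heading 90 -> 45
  FD 1: (21.021,-32.021) -> (21.728,-31.314) [heading=45, draw]
  BK 18: (21.728,-31.314) -> (9,-44.042) [heading=45, draw]
  -- iteration 4/6 --
  RT 45: heading 45 -> 0
  FD 1: (9,-44.042) -> (10,-44.042) [heading=0, draw]
  BK 18: (10,-44.042) -> (-8,-44.042) [heading=0, draw]
  -- iteration 5/6 --
  RT 45: heading 0 -> 315
  FD 1: (-8,-44.042) -> (-7.293,-44.749) [heading=315, draw]
  BK 18: (-7.293,-44.749) -> (-20.021,-32.021) [heading=315, draw]
  -- iteration 6/6 --
  RT 45: heading 315 -> 270
  FD 1: (-20.021,-32.021) -> (-20.021,-33.021) [heading=270, draw]
  BK 18: (-20.021,-33.021) -> (-20.021,-15.021) [heading=270, draw]
]
BK 12: (-20.021,-15.021) -> (-20.021,-3.021) [heading=270, draw]
RT 135: heading 270 -> 135
FD 10: (-20.021,-3.021) -> (-27.092,4.05) [heading=135, draw]
Final: pos=(-27.092,4.05), heading=135, 14 segment(s) drawn

Start position: (9, -3)
Final position: (-27.092, 4.05)
Distance = 36.774; >= 1e-6 -> NOT closed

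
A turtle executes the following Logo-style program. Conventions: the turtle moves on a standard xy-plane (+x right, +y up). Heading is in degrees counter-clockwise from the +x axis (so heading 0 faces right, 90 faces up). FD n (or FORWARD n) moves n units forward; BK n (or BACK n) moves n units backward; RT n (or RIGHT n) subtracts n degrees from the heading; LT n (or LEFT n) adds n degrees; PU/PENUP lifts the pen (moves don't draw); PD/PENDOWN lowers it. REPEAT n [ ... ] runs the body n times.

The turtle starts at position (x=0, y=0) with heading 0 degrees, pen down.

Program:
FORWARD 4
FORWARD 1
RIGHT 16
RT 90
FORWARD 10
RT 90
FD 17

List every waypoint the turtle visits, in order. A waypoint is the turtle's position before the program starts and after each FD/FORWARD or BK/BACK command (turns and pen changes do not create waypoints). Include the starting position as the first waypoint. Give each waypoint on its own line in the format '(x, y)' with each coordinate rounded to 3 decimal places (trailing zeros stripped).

Executing turtle program step by step:
Start: pos=(0,0), heading=0, pen down
FD 4: (0,0) -> (4,0) [heading=0, draw]
FD 1: (4,0) -> (5,0) [heading=0, draw]
RT 16: heading 0 -> 344
RT 90: heading 344 -> 254
FD 10: (5,0) -> (2.244,-9.613) [heading=254, draw]
RT 90: heading 254 -> 164
FD 17: (2.244,-9.613) -> (-14.098,-4.927) [heading=164, draw]
Final: pos=(-14.098,-4.927), heading=164, 4 segment(s) drawn
Waypoints (5 total):
(0, 0)
(4, 0)
(5, 0)
(2.244, -9.613)
(-14.098, -4.927)

Answer: (0, 0)
(4, 0)
(5, 0)
(2.244, -9.613)
(-14.098, -4.927)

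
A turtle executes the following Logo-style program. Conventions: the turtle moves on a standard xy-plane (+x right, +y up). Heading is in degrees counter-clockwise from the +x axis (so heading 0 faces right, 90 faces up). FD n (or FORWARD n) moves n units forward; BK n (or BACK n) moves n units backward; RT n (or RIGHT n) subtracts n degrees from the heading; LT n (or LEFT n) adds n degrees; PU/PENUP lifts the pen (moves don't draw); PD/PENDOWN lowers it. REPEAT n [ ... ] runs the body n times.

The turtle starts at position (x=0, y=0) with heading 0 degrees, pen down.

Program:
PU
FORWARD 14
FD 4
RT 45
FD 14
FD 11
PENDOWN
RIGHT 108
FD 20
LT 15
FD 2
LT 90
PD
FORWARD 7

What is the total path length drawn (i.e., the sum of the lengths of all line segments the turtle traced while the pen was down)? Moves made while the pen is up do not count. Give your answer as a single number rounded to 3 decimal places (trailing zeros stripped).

Executing turtle program step by step:
Start: pos=(0,0), heading=0, pen down
PU: pen up
FD 14: (0,0) -> (14,0) [heading=0, move]
FD 4: (14,0) -> (18,0) [heading=0, move]
RT 45: heading 0 -> 315
FD 14: (18,0) -> (27.899,-9.899) [heading=315, move]
FD 11: (27.899,-9.899) -> (35.678,-17.678) [heading=315, move]
PD: pen down
RT 108: heading 315 -> 207
FD 20: (35.678,-17.678) -> (17.858,-26.757) [heading=207, draw]
LT 15: heading 207 -> 222
FD 2: (17.858,-26.757) -> (16.371,-28.096) [heading=222, draw]
LT 90: heading 222 -> 312
PD: pen down
FD 7: (16.371,-28.096) -> (21.055,-33.298) [heading=312, draw]
Final: pos=(21.055,-33.298), heading=312, 3 segment(s) drawn

Segment lengths:
  seg 1: (35.678,-17.678) -> (17.858,-26.757), length = 20
  seg 2: (17.858,-26.757) -> (16.371,-28.096), length = 2
  seg 3: (16.371,-28.096) -> (21.055,-33.298), length = 7
Total = 29

Answer: 29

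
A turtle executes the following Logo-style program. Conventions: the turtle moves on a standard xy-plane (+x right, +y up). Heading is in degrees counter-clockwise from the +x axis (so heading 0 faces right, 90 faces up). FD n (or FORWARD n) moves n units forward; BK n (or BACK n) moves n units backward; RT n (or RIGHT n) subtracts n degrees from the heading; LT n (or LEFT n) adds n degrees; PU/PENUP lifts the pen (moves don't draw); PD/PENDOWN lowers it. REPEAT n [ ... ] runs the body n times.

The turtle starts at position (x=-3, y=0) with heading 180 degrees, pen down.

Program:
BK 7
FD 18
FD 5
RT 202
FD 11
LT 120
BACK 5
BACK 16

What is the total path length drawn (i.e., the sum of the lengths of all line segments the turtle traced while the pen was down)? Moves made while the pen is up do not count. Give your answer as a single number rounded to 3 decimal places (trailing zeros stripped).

Answer: 62

Derivation:
Executing turtle program step by step:
Start: pos=(-3,0), heading=180, pen down
BK 7: (-3,0) -> (4,0) [heading=180, draw]
FD 18: (4,0) -> (-14,0) [heading=180, draw]
FD 5: (-14,0) -> (-19,0) [heading=180, draw]
RT 202: heading 180 -> 338
FD 11: (-19,0) -> (-8.801,-4.121) [heading=338, draw]
LT 120: heading 338 -> 98
BK 5: (-8.801,-4.121) -> (-8.105,-9.072) [heading=98, draw]
BK 16: (-8.105,-9.072) -> (-5.878,-24.916) [heading=98, draw]
Final: pos=(-5.878,-24.916), heading=98, 6 segment(s) drawn

Segment lengths:
  seg 1: (-3,0) -> (4,0), length = 7
  seg 2: (4,0) -> (-14,0), length = 18
  seg 3: (-14,0) -> (-19,0), length = 5
  seg 4: (-19,0) -> (-8.801,-4.121), length = 11
  seg 5: (-8.801,-4.121) -> (-8.105,-9.072), length = 5
  seg 6: (-8.105,-9.072) -> (-5.878,-24.916), length = 16
Total = 62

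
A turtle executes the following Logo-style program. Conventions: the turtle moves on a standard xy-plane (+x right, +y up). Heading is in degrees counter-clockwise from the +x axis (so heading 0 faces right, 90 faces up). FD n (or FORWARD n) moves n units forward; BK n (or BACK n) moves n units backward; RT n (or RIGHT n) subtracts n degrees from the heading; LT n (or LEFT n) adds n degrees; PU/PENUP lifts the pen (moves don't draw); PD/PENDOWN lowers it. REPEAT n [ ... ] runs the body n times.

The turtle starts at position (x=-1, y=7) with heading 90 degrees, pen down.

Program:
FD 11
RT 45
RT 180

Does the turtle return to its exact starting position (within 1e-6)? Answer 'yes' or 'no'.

Executing turtle program step by step:
Start: pos=(-1,7), heading=90, pen down
FD 11: (-1,7) -> (-1,18) [heading=90, draw]
RT 45: heading 90 -> 45
RT 180: heading 45 -> 225
Final: pos=(-1,18), heading=225, 1 segment(s) drawn

Start position: (-1, 7)
Final position: (-1, 18)
Distance = 11; >= 1e-6 -> NOT closed

Answer: no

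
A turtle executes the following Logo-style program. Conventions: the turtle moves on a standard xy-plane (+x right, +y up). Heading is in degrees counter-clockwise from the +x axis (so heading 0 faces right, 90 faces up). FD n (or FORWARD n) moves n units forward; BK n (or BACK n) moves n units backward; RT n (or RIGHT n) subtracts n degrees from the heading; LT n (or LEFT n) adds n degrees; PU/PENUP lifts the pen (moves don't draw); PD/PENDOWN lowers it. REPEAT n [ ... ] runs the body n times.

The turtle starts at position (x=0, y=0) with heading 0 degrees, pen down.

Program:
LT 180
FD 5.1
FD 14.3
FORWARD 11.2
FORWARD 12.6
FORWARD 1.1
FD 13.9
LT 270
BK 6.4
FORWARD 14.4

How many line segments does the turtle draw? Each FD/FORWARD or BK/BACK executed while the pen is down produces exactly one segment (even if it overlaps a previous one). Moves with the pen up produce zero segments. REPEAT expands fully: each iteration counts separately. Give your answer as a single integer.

Executing turtle program step by step:
Start: pos=(0,0), heading=0, pen down
LT 180: heading 0 -> 180
FD 5.1: (0,0) -> (-5.1,0) [heading=180, draw]
FD 14.3: (-5.1,0) -> (-19.4,0) [heading=180, draw]
FD 11.2: (-19.4,0) -> (-30.6,0) [heading=180, draw]
FD 12.6: (-30.6,0) -> (-43.2,0) [heading=180, draw]
FD 1.1: (-43.2,0) -> (-44.3,0) [heading=180, draw]
FD 13.9: (-44.3,0) -> (-58.2,0) [heading=180, draw]
LT 270: heading 180 -> 90
BK 6.4: (-58.2,0) -> (-58.2,-6.4) [heading=90, draw]
FD 14.4: (-58.2,-6.4) -> (-58.2,8) [heading=90, draw]
Final: pos=(-58.2,8), heading=90, 8 segment(s) drawn
Segments drawn: 8

Answer: 8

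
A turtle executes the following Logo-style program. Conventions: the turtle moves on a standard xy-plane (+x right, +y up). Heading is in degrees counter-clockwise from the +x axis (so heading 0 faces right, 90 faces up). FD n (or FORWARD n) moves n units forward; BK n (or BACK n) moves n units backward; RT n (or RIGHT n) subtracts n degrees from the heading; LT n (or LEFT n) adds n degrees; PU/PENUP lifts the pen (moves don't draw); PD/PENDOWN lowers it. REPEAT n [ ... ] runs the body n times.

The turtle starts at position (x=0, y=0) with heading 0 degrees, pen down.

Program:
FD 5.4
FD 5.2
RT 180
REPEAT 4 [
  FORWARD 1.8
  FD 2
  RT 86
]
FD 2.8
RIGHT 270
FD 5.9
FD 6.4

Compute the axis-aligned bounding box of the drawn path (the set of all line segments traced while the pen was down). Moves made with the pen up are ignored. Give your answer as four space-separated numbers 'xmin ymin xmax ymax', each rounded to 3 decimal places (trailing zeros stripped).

Answer: 0 -11.993 11.787 4.32

Derivation:
Executing turtle program step by step:
Start: pos=(0,0), heading=0, pen down
FD 5.4: (0,0) -> (5.4,0) [heading=0, draw]
FD 5.2: (5.4,0) -> (10.6,0) [heading=0, draw]
RT 180: heading 0 -> 180
REPEAT 4 [
  -- iteration 1/4 --
  FD 1.8: (10.6,0) -> (8.8,0) [heading=180, draw]
  FD 2: (8.8,0) -> (6.8,0) [heading=180, draw]
  RT 86: heading 180 -> 94
  -- iteration 2/4 --
  FD 1.8: (6.8,0) -> (6.674,1.796) [heading=94, draw]
  FD 2: (6.674,1.796) -> (6.535,3.791) [heading=94, draw]
  RT 86: heading 94 -> 8
  -- iteration 3/4 --
  FD 1.8: (6.535,3.791) -> (8.317,4.041) [heading=8, draw]
  FD 2: (8.317,4.041) -> (10.298,4.32) [heading=8, draw]
  RT 86: heading 8 -> 282
  -- iteration 4/4 --
  FD 1.8: (10.298,4.32) -> (10.672,2.559) [heading=282, draw]
  FD 2: (10.672,2.559) -> (11.088,0.603) [heading=282, draw]
  RT 86: heading 282 -> 196
]
FD 2.8: (11.088,0.603) -> (8.396,-0.169) [heading=196, draw]
RT 270: heading 196 -> 286
FD 5.9: (8.396,-0.169) -> (10.023,-5.841) [heading=286, draw]
FD 6.4: (10.023,-5.841) -> (11.787,-11.993) [heading=286, draw]
Final: pos=(11.787,-11.993), heading=286, 13 segment(s) drawn

Segment endpoints: x in {0, 5.4, 6.535, 6.674, 6.8, 8.317, 8.396, 8.8, 10.023, 10.298, 10.6, 10.672, 11.088, 11.787}, y in {-11.993, -5.841, -0.169, 0, 0, 0, 0.603, 1.796, 2.559, 3.791, 4.041, 4.32}
xmin=0, ymin=-11.993, xmax=11.787, ymax=4.32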